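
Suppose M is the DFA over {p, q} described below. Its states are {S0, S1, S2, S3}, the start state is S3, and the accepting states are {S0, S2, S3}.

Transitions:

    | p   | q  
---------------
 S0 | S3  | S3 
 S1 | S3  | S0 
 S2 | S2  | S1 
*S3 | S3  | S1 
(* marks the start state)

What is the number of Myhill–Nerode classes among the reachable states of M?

Reachable states from the start: {S0,S1,S3}. Unreachable: {S2} — drop them.
Start with accepting vs non-accepting: {S0,S3} | {S1}.
On input q, block {S0,S3} splits into {S0} and {S3}.
No further refinement is possible. Final partition (3 blocks): {S0} | {S1} | {S3}.

3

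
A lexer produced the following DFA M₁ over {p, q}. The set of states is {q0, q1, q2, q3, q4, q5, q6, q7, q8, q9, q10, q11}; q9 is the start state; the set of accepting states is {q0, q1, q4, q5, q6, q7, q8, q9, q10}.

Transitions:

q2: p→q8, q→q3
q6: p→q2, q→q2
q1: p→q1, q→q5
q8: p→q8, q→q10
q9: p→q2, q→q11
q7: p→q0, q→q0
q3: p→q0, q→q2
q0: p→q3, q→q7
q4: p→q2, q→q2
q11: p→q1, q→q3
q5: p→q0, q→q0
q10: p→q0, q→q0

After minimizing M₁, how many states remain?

First remove the unreachable states {q4,q6}; 10 states remain.
P0 = {q0,q1,q5,q7,q8,q9,q10} | {q2,q3,q11}.
On input p, block {q0,q1,q5,q7,q8,q9,q10} splits into {q1,q5,q7,q8,q10} and {q0,q9}.
Split {q1,q5,q7,q8,q10} by δ(·,p) → {q5,q7,q10} and {q1,q8}.
On input p, block {q2,q3,q11} splits into {q2,q11} and {q3}.
Split {q0,q9} by δ(·,p) → {q0} and {q9}.
No further refinement is possible. Final partition (6 blocks): {q5,q7,q10} | {q2,q11} | {q0} | {q1,q8} | {q3} | {q9}.

6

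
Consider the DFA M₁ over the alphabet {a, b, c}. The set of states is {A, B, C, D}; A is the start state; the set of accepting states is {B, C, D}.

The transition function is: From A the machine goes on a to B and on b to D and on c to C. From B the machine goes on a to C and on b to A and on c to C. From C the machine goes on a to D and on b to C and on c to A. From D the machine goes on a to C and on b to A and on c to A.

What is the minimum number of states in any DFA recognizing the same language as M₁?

4

Every state is reachable, so we keep all 4.
P0 = {B,C,D} | {A}.
Split {B,C,D} by δ(·,b) → {B,D} and {C}.
Refine {B,D} on symbol c: members go to different blocks, giving {B} and {D}.
Stable partition: {B} | {A} | {C} | {D} — 4 equivalence classes.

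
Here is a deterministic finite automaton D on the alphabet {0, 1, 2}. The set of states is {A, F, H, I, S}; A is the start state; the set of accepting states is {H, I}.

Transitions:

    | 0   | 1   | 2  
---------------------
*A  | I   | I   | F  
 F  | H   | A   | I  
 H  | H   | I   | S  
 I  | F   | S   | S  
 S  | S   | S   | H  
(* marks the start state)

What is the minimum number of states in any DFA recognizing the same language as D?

5

Every state is reachable, so we keep all 5.
Initial partition by acceptance: {H,I} | {A,F,S}.
Refine {H,I} on symbol 0: members go to different blocks, giving {H} and {I}.
Split {A,F,S} by δ(·,0) → {F} and {A} and {S}.
No further refinement is possible. Final partition (5 blocks): {H} | {F} | {I} | {A} | {S}.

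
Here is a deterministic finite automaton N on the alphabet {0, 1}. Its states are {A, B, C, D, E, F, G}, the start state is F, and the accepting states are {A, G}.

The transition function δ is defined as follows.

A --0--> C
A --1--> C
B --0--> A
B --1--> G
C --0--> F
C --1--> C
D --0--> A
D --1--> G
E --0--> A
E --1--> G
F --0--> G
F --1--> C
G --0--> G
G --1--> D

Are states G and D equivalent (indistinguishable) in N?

First remove the unreachable states {B,E}; 5 states remain.
P0 = {A,G} | {C,D,F}.
Split {A,G} by δ(·,0) → {A} and {G}.
Split {C,D,F} by δ(·,0) → {C} and {D} and {F}.
No further refinement is possible. Final partition (5 blocks): {A} | {C} | {G} | {D} | {F}.
G and D end up in different blocks, so they are distinguishable. For instance, the string 'ε' is accepted from only G.

No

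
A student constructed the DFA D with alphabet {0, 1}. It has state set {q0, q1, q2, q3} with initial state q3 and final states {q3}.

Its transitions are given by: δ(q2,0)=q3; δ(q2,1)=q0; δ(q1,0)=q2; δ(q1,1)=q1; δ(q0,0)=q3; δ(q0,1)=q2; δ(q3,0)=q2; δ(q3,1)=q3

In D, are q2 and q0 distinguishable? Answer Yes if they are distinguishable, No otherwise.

No

Reachable states from the start: {q0,q2,q3}. Unreachable: {q1} — drop them.
Initial partition by acceptance: {q3} | {q0,q2}.
The partition is now stable with 2 blocks: {q3} | {q0,q2}.
q2 and q0 lie in the same block of the stable partition, so they are equivalent — no string distinguishes them.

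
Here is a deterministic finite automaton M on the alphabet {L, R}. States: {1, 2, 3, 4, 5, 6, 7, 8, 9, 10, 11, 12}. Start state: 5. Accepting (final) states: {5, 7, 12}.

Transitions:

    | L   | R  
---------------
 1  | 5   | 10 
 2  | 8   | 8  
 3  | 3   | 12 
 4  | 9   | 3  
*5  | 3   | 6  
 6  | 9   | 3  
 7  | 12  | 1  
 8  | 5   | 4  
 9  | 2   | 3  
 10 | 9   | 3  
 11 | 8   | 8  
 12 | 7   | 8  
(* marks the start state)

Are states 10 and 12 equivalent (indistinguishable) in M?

States {11} cannot be reached from the start state, so discard them.
P0 = {5,7,12} | {1,2,3,4,6,8,9,10}.
Split {5,7,12} by δ(·,L) → {7,12} and {5}.
Split {1,2,3,4,6,8,9,10} by δ(·,L) → {2,3,4,6,9,10} and {1,8}.
On input L, block {2,3,4,6,9,10} splits into {3,4,6,9,10} and {2}.
Split {3,4,6,9,10} by δ(·,L) → {3,4,6,10} and {9}.
Split {3,4,6,10} by δ(·,L) → {4,6,10} and {3}.
No further refinement is possible. Final partition (7 blocks): {7,12} | {4,6,10} | {5} | {1,8} | {2} | {9} | {3}.
10 and 12 end up in different blocks, so they are distinguishable. For instance, the string 'ε' is accepted from only 12.

No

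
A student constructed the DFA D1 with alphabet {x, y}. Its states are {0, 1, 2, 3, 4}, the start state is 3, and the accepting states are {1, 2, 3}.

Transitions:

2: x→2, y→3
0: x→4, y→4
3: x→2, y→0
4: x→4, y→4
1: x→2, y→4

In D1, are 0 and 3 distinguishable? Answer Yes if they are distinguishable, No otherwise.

Yes

States {1} cannot be reached from the start state, so discard them.
P0 = {2,3} | {0,4}.
On input y, block {2,3} splits into {2} and {3}.
No further refinement is possible. Final partition (3 blocks): {2} | {0,4} | {3}.
0 and 3 end up in different blocks, so they are distinguishable. For instance, the string 'ε' is accepted from only 3.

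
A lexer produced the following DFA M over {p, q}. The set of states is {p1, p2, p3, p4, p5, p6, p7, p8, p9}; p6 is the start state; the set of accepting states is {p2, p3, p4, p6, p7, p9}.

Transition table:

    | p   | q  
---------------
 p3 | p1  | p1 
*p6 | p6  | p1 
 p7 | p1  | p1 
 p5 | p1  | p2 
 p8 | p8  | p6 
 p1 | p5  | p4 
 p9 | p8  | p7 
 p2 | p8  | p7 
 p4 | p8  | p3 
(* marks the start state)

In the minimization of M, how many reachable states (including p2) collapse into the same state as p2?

2

First remove the unreachable states {p9}; 8 states remain.
P0 = {p2,p3,p4,p6,p7} | {p1,p5,p8}.
Split {p2,p3,p4,p6,p7} by δ(·,p) → {p2,p3,p4,p7} and {p6}.
On input q, block {p2,p3,p4,p7} splits into {p2,p4} and {p3,p7}.
Refine {p1,p5,p8} on symbol q: members go to different blocks, giving {p1,p5} and {p8}.
The partition is now stable with 5 blocks: {p2,p4} | {p1,p5} | {p6} | {p3,p7} | {p8}.
The equivalence class containing p2 is {p2,p4}, of size 2.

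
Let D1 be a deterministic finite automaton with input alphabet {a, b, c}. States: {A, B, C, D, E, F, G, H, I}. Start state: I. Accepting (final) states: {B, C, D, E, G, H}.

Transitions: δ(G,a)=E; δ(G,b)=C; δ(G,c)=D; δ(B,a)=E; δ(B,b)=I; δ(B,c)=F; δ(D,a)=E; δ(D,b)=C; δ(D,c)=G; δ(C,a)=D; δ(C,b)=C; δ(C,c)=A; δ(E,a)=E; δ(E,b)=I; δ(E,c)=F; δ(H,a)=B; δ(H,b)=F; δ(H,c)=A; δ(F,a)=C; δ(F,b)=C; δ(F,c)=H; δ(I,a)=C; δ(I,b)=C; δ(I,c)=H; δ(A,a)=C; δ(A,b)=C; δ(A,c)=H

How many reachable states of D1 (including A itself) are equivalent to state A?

3

Start with accepting vs non-accepting: {B,C,D,E,G,H} | {A,F,I}.
Split {B,C,D,E,G,H} by δ(·,b) → {B,E,H} and {C,D,G}.
Refine {C,D,G} on symbol a: members go to different blocks, giving {D,G} and {C}.
The partition is now stable with 4 blocks: {B,E,H} | {A,F,I} | {D,G} | {C}.
State A belongs to the block {A,F,I}, which has 3 states.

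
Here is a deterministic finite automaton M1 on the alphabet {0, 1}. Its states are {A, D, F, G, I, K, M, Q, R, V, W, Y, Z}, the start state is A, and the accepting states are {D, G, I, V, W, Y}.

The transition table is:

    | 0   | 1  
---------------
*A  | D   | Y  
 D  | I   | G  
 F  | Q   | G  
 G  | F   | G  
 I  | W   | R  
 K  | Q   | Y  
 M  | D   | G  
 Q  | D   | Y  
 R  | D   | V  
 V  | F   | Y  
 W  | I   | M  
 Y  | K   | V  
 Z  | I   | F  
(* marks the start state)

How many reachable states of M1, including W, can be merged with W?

First remove the unreachable states {Z}; 12 states remain.
P0 = {D,G,I,V,W,Y} | {A,F,K,M,Q,R}.
Refine {D,G,I,V,W,Y} on symbol 0: members go to different blocks, giving {D,I,W} and {G,V,Y}.
Split {D,I,W} by δ(·,1) → {I,W} and {D}.
Refine {A,F,K,M,Q,R} on symbol 0: members go to different blocks, giving {A,M,Q,R} and {F,K}.
The partition is now stable with 5 blocks: {I,W} | {A,M,Q,R} | {G,V,Y} | {D} | {F,K}.
State W belongs to the block {I,W}, which has 2 states.

2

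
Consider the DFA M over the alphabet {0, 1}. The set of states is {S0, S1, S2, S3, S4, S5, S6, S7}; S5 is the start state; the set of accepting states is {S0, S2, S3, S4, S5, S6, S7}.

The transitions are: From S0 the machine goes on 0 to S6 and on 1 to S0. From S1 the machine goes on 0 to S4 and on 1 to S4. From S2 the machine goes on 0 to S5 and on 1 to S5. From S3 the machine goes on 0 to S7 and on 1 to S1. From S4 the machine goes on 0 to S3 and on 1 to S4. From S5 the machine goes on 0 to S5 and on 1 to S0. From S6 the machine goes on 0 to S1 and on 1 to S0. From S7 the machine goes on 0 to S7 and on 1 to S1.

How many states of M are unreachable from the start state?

1

BFS from S5 reaches {S0, S1, S3, S4, S5, S6, S7}; the 1 state(s) S2 are never visited.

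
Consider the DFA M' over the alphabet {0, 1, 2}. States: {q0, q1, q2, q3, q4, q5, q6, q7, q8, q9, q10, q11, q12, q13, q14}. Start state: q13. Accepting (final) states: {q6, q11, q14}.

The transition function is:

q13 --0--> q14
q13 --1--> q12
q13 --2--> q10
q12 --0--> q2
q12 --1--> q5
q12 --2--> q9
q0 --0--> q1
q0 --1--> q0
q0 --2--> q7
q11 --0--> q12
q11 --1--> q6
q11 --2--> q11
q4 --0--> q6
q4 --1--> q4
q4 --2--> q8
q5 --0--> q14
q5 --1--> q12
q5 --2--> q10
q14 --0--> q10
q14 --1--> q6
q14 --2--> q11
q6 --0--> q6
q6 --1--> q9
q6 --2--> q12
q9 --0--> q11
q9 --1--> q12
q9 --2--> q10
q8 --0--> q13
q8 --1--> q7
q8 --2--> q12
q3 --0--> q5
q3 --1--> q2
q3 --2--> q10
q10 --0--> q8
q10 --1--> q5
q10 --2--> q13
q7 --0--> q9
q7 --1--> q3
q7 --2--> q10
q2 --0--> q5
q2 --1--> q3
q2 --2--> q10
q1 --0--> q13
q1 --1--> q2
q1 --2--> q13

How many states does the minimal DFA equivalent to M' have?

5

First remove the unreachable states {q0,q1,q4}; 12 states remain.
Initial partition by acceptance: {q6,q11,q14} | {q2,q3,q5,q7,q8,q9,q10,q12,q13}.
Split {q6,q11,q14} by δ(·,0) → {q11,q14} and {q6}.
On input 0, block {q2,q3,q5,q7,q8,q9,q10,q12,q13} splits into {q2,q3,q7,q8,q10,q12} and {q5,q9,q13}.
Refine {q2,q3,q7,q8,q10,q12} on symbol 0: members go to different blocks, giving {q2,q3,q7,q8} and {q10,q12}.
No further refinement is possible. Final partition (5 blocks): {q11,q14} | {q2,q3,q7,q8} | {q6} | {q5,q9,q13} | {q10,q12}.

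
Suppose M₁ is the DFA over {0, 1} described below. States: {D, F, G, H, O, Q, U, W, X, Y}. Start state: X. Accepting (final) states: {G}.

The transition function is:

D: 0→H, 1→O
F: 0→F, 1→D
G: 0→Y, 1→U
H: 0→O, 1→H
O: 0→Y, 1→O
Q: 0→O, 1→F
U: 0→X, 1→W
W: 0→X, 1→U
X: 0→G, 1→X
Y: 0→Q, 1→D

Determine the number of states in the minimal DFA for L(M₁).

4

Start with accepting vs non-accepting: {G} | {D,F,H,O,Q,U,W,X,Y}.
Split {D,F,H,O,Q,U,W,X,Y} by δ(·,0) → {D,F,H,O,Q,U,W,Y} and {X}.
Refine {D,F,H,O,Q,U,W,Y} on symbol 0: members go to different blocks, giving {D,F,H,O,Q,Y} and {U,W}.
Stable partition: {G} | {D,F,H,O,Q,Y} | {X} | {U,W} — 4 equivalence classes.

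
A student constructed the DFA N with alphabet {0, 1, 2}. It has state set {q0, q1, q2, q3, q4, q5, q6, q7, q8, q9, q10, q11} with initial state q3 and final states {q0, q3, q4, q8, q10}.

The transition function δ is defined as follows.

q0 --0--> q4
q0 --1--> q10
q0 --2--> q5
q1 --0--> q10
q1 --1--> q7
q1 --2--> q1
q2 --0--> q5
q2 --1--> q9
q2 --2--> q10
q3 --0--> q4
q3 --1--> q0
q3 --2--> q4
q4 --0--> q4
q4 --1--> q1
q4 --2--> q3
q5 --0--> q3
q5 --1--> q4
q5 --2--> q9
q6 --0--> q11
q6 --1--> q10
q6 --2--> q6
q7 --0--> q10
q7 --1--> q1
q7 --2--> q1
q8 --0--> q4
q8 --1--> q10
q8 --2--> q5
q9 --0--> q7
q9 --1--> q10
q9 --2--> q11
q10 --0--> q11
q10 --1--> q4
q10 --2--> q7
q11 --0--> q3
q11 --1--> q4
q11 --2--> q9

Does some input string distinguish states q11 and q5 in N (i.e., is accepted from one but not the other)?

No

States {q2,q6,q8} cannot be reached from the start state, so discard them.
P0 = {q0,q3,q4,q10} | {q1,q5,q7,q9,q11}.
Refine {q0,q3,q4,q10} on symbol 0: members go to different blocks, giving {q0,q3,q4} and {q10}.
Refine {q0,q3,q4} on symbol 1: members go to different blocks, giving {q0} and {q3} and {q4}.
On input 0, block {q1,q5,q7,q9,q11} splits into {q1,q7} and {q5,q11} and {q9}.
The partition is now stable with 7 blocks: {q0} | {q1,q7} | {q10} | {q3} | {q4} | {q5,q11} | {q9}.
q11 and q5 lie in the same block of the stable partition, so they are equivalent — no string distinguishes them.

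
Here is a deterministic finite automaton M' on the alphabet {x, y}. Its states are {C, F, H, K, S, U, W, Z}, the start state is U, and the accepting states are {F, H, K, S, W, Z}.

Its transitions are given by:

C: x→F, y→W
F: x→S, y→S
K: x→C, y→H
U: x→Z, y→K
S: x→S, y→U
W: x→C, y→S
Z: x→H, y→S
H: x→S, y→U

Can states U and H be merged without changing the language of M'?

No

Every state is reachable, so we keep all 8.
Initial partition by acceptance: {F,H,K,S,W,Z} | {C,U}.
Refine {F,H,K,S,W,Z} on symbol x: members go to different blocks, giving {F,H,S,Z} and {K,W}.
On input y, block {F,H,S,Z} splits into {F,Z} and {H,S}.
No further refinement is possible. Final partition (4 blocks): {F,Z} | {C,U} | {K,W} | {H,S}.
U and H end up in different blocks, so they are distinguishable. For instance, the string 'ε' is accepted from only H.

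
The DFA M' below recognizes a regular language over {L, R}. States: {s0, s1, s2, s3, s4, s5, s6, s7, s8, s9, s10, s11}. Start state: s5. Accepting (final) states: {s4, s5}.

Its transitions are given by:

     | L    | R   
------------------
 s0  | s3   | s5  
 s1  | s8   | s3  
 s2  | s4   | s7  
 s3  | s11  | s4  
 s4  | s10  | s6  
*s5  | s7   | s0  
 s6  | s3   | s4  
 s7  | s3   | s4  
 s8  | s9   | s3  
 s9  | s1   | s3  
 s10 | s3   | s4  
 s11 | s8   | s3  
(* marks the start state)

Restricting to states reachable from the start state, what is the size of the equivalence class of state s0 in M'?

States {s2} cannot be reached from the start state, so discard them.
Start with accepting vs non-accepting: {s4,s5} | {s0,s1,s3,s6,s7,s8,s9,s10,s11}.
Split {s0,s1,s3,s6,s7,s8,s9,s10,s11} by δ(·,R) → {s0,s3,s6,s7,s10} and {s1,s8,s9,s11}.
Refine {s0,s3,s6,s7,s10} on symbol L: members go to different blocks, giving {s0,s6,s7,s10} and {s3}.
The partition is now stable with 4 blocks: {s4,s5} | {s0,s6,s7,s10} | {s1,s8,s9,s11} | {s3}.
State s0 belongs to the block {s0,s6,s7,s10}, which has 4 states.

4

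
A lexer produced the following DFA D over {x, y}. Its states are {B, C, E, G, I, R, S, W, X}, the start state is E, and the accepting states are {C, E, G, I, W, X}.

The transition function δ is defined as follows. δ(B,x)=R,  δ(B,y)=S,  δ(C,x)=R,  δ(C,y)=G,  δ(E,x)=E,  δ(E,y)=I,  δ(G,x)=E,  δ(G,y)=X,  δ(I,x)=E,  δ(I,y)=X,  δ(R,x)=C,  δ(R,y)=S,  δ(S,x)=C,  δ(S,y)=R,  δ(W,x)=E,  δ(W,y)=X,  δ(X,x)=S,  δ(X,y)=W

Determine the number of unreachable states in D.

1

Starting at E and following transitions, the reachable set is {C, E, G, I, R, S, W, X}. That leaves B unreachable — 1 in total.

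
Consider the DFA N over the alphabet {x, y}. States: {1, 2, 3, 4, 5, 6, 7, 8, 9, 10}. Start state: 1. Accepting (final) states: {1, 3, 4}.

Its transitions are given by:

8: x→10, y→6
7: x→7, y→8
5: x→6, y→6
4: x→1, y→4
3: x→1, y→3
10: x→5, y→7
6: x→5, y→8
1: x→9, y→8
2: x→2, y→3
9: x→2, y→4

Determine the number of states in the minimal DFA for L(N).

P0 = {1,3,4} | {2,5,6,7,8,9,10}.
Refine {1,3,4} on symbol x: members go to different blocks, giving {3,4} and {1}.
Refine {2,5,6,7,8,9,10} on symbol y: members go to different blocks, giving {5,6,7,8,10} and {2,9}.
Stable partition: {3,4} | {5,6,7,8,10} | {1} | {2,9} — 4 equivalence classes.

4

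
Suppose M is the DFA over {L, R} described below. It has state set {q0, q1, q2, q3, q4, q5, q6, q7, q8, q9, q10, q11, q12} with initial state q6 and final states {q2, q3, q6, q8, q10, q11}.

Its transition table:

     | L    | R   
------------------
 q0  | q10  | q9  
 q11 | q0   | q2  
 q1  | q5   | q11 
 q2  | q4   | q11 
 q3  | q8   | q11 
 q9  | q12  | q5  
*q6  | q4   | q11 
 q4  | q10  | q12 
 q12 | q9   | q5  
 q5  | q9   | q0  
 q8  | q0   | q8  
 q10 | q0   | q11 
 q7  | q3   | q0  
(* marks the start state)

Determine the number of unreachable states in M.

4

No path from q6 leads to q1, q3, q7, q8; the other 9 states are all reachable.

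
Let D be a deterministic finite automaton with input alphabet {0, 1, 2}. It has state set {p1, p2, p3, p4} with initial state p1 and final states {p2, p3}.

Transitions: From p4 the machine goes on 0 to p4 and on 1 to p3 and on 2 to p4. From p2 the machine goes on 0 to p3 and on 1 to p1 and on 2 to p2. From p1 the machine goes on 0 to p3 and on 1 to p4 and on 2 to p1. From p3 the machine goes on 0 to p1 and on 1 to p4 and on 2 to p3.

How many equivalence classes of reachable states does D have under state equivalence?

States {p2} cannot be reached from the start state, so discard them.
Initial partition by acceptance: {p3} | {p1,p4}.
Refine {p1,p4} on symbol 0: members go to different blocks, giving {p1} and {p4}.
No further refinement is possible. Final partition (3 blocks): {p3} | {p1} | {p4}.

3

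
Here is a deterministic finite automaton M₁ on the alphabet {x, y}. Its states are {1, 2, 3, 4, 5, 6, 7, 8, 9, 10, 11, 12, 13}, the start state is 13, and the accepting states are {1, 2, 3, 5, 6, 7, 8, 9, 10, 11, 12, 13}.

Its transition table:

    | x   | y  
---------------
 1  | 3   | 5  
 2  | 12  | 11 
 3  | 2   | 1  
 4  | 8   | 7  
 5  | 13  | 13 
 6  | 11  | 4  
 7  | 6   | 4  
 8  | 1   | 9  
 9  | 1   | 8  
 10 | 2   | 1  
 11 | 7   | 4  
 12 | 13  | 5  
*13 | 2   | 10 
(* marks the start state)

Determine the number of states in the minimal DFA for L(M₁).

9

Initial partition by acceptance: {1,2,3,5,6,7,8,9,10,11,12,13} | {4}.
On input y, block {1,2,3,5,6,7,8,9,10,11,12,13} splits into {1,2,3,5,8,9,10,12,13} and {6,7,11}.
Split {1,2,3,5,8,9,10,12,13} by δ(·,y) → {1,3,5,8,9,10,12,13} and {2}.
Split {1,3,5,8,9,10,12,13} by δ(·,x) → {1,5,8,9,12} and {3,10,13}.
Split {1,5,8,9,12} by δ(·,x) → {1,5,12} and {8,9}.
Refine {1,5,12} on symbol y: members go to different blocks, giving {1,12} and {5}.
On input y, block {3,10,13} splits into {3,10} and {13}.
Split {1,12} by δ(·,x) → {1} and {12}.
The partition is now stable with 9 blocks: {1} | {4} | {6,7,11} | {2} | {3,10} | {8,9} | {5} | {13} | {12}.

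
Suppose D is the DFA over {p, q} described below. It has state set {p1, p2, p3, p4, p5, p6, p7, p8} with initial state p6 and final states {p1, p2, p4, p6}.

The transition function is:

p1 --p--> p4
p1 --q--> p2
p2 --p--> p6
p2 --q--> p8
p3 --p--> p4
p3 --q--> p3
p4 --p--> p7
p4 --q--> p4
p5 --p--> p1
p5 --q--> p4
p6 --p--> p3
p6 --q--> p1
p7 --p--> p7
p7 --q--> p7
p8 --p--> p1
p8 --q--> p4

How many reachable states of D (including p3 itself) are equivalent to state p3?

1

States {p5} cannot be reached from the start state, so discard them.
Initial partition by acceptance: {p1,p2,p4,p6} | {p3,p7,p8}.
Refine {p1,p2,p4,p6} on symbol p: members go to different blocks, giving {p1,p2} and {p4,p6}.
Split {p1,p2} by δ(·,q) → {p1} and {p2}.
Split {p3,p7,p8} by δ(·,p) → {p3} and {p7} and {p8}.
Refine {p4,p6} on symbol p: members go to different blocks, giving {p4} and {p6}.
The partition is now stable with 7 blocks: {p1} | {p3} | {p4} | {p2} | {p7} | {p8} | {p6}.
The equivalence class containing p3 is {p3}, of size 1.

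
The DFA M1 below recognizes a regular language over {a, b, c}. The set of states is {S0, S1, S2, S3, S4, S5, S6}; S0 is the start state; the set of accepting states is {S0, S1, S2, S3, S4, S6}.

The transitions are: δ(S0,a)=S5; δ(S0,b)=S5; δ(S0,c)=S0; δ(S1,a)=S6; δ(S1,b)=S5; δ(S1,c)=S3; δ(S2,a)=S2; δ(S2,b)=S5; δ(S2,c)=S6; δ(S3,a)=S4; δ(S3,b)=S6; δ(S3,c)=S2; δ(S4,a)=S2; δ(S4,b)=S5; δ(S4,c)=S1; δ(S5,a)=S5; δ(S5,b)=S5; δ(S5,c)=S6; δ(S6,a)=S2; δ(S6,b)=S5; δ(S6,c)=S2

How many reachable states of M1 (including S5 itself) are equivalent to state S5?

States {S1,S3,S4} cannot be reached from the start state, so discard them.
P0 = {S0,S2,S6} | {S5}.
Refine {S0,S2,S6} on symbol a: members go to different blocks, giving {S2,S6} and {S0}.
Stable partition: {S2,S6} | {S5} | {S0} — 3 equivalence classes.
State S5 belongs to the block {S5}, which has 1 states.

1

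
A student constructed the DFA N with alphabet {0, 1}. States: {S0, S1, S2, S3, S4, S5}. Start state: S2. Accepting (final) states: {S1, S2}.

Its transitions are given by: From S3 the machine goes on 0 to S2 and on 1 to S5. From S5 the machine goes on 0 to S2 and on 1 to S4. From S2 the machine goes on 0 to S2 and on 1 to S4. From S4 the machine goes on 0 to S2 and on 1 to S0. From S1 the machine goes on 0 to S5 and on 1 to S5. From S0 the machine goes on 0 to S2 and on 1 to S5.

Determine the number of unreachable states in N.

No path from S2 leads to S1, S3; the other 4 states are all reachable.

2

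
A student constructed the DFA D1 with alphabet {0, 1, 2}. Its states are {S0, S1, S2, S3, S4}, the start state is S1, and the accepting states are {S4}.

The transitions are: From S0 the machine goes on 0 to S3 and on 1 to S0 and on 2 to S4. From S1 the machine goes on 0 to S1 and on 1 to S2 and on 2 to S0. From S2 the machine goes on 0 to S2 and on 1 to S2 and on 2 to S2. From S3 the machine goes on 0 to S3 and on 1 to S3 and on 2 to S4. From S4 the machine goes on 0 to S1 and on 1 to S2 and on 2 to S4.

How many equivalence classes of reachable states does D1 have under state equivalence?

4

P0 = {S4} | {S0,S1,S2,S3}.
On input 2, block {S0,S1,S2,S3} splits into {S0,S3} and {S1,S2}.
Refine {S1,S2} on symbol 2: members go to different blocks, giving {S1} and {S2}.
Stable partition: {S4} | {S0,S3} | {S1} | {S2} — 4 equivalence classes.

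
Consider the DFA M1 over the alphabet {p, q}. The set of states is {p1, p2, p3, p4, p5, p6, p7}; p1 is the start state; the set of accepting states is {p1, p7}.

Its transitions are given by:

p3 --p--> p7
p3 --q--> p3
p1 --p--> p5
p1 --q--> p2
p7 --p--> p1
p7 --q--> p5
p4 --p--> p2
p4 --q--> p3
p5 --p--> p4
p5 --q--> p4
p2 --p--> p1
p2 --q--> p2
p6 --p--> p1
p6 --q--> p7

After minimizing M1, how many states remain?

First remove the unreachable states {p6}; 6 states remain.
Start with accepting vs non-accepting: {p1,p7} | {p2,p3,p4,p5}.
Split {p1,p7} by δ(·,p) → {p1} and {p7}.
Refine {p2,p3,p4,p5} on symbol p: members go to different blocks, giving {p4,p5} and {p2} and {p3}.
Refine {p4,p5} on symbol p: members go to different blocks, giving {p4} and {p5}.
Stable partition: {p1} | {p4} | {p7} | {p2} | {p3} | {p5} — 6 equivalence classes.

6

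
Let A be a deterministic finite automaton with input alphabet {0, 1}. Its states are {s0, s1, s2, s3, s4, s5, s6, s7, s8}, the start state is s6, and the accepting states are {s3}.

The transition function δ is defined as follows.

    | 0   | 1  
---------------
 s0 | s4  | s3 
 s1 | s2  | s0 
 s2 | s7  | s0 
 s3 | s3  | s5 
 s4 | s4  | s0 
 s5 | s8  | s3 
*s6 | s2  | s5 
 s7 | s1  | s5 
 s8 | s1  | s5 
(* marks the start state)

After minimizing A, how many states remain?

Start with accepting vs non-accepting: {s3} | {s0,s1,s2,s4,s5,s6,s7,s8}.
Split {s0,s1,s2,s4,s5,s6,s7,s8} by δ(·,1) → {s1,s2,s4,s6,s7,s8} and {s0,s5}.
The partition is now stable with 3 blocks: {s3} | {s1,s2,s4,s6,s7,s8} | {s0,s5}.

3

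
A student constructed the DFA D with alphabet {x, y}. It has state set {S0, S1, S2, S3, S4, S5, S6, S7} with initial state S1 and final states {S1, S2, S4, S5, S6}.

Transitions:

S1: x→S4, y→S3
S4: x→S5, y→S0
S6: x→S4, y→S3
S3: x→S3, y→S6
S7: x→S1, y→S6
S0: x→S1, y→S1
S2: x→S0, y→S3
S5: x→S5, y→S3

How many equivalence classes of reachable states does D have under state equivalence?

5

First remove the unreachable states {S2,S7}; 6 states remain.
Initial partition by acceptance: {S1,S4,S5,S6} | {S0,S3}.
Split {S0,S3} by δ(·,x) → {S0} and {S3}.
On input y, block {S1,S4,S5,S6} splits into {S1,S5,S6} and {S4}.
Split {S1,S5,S6} by δ(·,x) → {S1,S6} and {S5}.
No further refinement is possible. Final partition (5 blocks): {S1,S6} | {S0} | {S3} | {S4} | {S5}.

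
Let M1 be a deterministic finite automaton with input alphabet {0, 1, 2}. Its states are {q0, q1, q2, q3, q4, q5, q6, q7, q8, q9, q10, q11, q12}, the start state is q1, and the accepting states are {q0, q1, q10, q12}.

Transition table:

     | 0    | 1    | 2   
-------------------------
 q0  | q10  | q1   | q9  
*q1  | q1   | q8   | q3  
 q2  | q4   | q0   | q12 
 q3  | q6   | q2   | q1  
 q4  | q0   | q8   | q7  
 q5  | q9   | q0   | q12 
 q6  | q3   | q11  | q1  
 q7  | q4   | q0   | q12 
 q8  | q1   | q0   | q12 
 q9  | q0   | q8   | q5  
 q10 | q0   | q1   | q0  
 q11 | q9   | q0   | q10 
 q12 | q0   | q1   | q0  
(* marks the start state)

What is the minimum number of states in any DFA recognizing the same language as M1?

7

P0 = {q0,q1,q10,q12} | {q2,q3,q4,q5,q6,q7,q8,q9,q11}.
Split {q0,q1,q10,q12} by δ(·,1) → {q0,q10,q12} and {q1}.
On input 2, block {q0,q10,q12} splits into {q10,q12} and {q0}.
On input 0, block {q2,q3,q4,q5,q6,q7,q8,q9,q11} splits into {q2,q3,q5,q6,q7,q11} and {q4,q9} and {q8}.
Refine {q2,q3,q5,q6,q7,q11} on symbol 0: members go to different blocks, giving {q2,q5,q7,q11} and {q3,q6}.
The partition is now stable with 7 blocks: {q10,q12} | {q2,q5,q7,q11} | {q1} | {q0} | {q4,q9} | {q8} | {q3,q6}.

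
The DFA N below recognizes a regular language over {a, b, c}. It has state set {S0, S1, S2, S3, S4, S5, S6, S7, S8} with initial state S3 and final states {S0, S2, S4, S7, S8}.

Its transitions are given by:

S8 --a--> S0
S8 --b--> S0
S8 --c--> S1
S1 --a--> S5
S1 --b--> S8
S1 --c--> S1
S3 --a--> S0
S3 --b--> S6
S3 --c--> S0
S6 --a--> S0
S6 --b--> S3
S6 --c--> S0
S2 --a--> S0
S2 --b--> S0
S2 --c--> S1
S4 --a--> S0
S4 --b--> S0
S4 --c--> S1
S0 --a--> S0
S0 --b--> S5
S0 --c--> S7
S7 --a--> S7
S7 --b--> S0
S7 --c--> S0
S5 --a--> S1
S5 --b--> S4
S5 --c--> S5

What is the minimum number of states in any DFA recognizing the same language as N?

First remove the unreachable states {S2}; 8 states remain.
P0 = {S0,S4,S7,S8} | {S1,S3,S5,S6}.
On input b, block {S0,S4,S7,S8} splits into {S4,S7,S8} and {S0}.
Refine {S4,S7,S8} on symbol a: members go to different blocks, giving {S4,S8} and {S7}.
Split {S1,S3,S5,S6} by δ(·,a) → {S1,S5} and {S3,S6}.
The partition is now stable with 5 blocks: {S4,S8} | {S1,S5} | {S0} | {S7} | {S3,S6}.

5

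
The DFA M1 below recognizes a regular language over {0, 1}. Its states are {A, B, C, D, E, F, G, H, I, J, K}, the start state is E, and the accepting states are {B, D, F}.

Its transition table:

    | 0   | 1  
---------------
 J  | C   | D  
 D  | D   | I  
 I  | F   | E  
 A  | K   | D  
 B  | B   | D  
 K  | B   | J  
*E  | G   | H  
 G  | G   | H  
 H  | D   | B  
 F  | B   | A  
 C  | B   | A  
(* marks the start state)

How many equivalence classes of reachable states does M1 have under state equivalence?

P0 = {B,D,F} | {A,C,E,G,H,I,J,K}.
Refine {B,D,F} on symbol 1: members go to different blocks, giving {D,F} and {B}.
On input 0, block {D,F} splits into {D} and {F}.
On input 0, block {A,C,E,G,H,I,J,K} splits into {A,E,G,J} and {C,K} and {H} and {I}.
Split {A,E,G,J} by δ(·,0) → {A,J} and {E,G}.
Stable partition: {D} | {A,J} | {B} | {F} | {C,K} | {H} | {I} | {E,G} — 8 equivalence classes.

8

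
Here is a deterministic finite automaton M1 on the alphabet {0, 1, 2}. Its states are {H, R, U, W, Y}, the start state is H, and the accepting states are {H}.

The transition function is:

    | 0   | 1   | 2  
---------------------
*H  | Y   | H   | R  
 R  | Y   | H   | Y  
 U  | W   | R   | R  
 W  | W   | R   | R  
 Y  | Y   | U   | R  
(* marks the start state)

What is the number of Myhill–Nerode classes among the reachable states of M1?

4

Start with accepting vs non-accepting: {H} | {R,U,W,Y}.
Refine {R,U,W,Y} on symbol 1: members go to different blocks, giving {U,W,Y} and {R}.
Refine {U,W,Y} on symbol 1: members go to different blocks, giving {U,W} and {Y}.
Stable partition: {H} | {U,W} | {R} | {Y} — 4 equivalence classes.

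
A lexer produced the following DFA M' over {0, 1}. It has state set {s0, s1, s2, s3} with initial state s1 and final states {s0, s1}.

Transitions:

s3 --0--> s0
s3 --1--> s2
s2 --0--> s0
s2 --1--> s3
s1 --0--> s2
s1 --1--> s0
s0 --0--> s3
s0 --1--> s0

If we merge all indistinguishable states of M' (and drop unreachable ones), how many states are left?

P0 = {s0,s1} | {s2,s3}.
The partition is now stable with 2 blocks: {s0,s1} | {s2,s3}.

2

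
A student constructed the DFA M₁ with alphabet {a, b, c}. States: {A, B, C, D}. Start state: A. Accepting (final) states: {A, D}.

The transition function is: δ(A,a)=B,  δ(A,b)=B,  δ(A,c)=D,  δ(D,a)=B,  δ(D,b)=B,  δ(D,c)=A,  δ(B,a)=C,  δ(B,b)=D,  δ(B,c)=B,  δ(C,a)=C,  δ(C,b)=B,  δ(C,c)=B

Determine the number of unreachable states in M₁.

0

Every one of the 4 states is reachable from A.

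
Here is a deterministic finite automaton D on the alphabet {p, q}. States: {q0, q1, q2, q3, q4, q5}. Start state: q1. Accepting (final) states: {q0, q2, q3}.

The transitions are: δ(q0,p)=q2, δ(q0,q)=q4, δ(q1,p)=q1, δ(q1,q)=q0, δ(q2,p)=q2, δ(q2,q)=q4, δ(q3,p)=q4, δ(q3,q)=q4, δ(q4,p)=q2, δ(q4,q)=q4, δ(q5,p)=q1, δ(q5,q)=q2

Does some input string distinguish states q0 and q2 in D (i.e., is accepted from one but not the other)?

Reachable states from the start: {q0,q1,q2,q4}. Unreachable: {q3,q5} — drop them.
Start with accepting vs non-accepting: {q0,q2} | {q1,q4}.
On input p, block {q1,q4} splits into {q1} and {q4}.
The partition is now stable with 3 blocks: {q0,q2} | {q1} | {q4}.
q0 and q2 lie in the same block of the stable partition, so they are equivalent — no string distinguishes them.

No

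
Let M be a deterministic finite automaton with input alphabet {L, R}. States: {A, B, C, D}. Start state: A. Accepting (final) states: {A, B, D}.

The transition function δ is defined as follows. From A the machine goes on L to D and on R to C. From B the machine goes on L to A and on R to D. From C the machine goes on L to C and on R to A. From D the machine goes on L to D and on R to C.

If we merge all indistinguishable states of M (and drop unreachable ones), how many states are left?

States {B} cannot be reached from the start state, so discard them.
P0 = {A,D} | {C}.
Stable partition: {A,D} | {C} — 2 equivalence classes.

2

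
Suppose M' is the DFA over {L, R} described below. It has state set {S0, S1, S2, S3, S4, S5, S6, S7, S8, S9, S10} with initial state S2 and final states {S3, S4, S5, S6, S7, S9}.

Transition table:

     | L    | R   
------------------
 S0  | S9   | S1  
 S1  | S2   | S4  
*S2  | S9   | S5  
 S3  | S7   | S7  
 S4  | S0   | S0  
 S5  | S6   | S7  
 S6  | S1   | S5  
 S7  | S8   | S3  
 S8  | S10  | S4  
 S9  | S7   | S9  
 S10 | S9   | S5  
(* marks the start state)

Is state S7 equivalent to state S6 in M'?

Yes

Start with accepting vs non-accepting: {S3,S4,S5,S6,S7,S9} | {S0,S1,S2,S8,S10}.
Split {S3,S4,S5,S6,S7,S9} by δ(·,L) → {S3,S5,S9} and {S4,S6,S7}.
Split {S3,S5,S9} by δ(·,R) → {S3,S5} and {S9}.
Split {S0,S1,S2,S8,S10} by δ(·,L) → {S0,S2,S10} and {S1,S8}.
On input R, block {S0,S2,S10} splits into {S2,S10} and {S0}.
Split {S4,S6,S7} by δ(·,L) → {S6,S7} and {S4}.
The partition is now stable with 7 blocks: {S3,S5} | {S2,S10} | {S6,S7} | {S9} | {S1,S8} | {S0} | {S4}.
S7 and S6 lie in the same block of the stable partition, so they are equivalent — no string distinguishes them.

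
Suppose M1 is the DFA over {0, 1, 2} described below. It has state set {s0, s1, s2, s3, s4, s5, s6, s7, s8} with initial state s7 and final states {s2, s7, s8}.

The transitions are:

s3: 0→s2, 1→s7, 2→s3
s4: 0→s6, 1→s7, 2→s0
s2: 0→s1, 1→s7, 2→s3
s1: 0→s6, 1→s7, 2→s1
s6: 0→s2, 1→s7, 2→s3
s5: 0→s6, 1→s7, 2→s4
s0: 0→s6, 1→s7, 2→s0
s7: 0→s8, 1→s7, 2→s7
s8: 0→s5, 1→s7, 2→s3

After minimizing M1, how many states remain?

4

All states are reachable from the start state.
Initial partition by acceptance: {s2,s7,s8} | {s0,s1,s3,s4,s5,s6}.
On input 0, block {s2,s7,s8} splits into {s2,s8} and {s7}.
Split {s0,s1,s3,s4,s5,s6} by δ(·,0) → {s0,s1,s4,s5} and {s3,s6}.
Stable partition: {s2,s8} | {s0,s1,s4,s5} | {s7} | {s3,s6} — 4 equivalence classes.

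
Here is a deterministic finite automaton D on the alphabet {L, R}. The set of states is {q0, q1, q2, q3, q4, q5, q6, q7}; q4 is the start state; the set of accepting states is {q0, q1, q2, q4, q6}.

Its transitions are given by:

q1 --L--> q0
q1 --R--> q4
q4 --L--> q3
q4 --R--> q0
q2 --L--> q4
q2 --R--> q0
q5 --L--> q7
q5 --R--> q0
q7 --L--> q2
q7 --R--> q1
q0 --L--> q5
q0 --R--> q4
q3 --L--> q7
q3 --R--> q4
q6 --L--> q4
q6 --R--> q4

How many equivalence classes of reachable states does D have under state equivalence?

Reachable states from the start: {q0,q1,q2,q3,q4,q5,q7}. Unreachable: {q6} — drop them.
Start with accepting vs non-accepting: {q0,q1,q2,q4} | {q3,q5,q7}.
Refine {q0,q1,q2,q4} on symbol L: members go to different blocks, giving {q0,q4} and {q1,q2}.
Refine {q3,q5,q7} on symbol L: members go to different blocks, giving {q3,q5} and {q7}.
The partition is now stable with 4 blocks: {q0,q4} | {q3,q5} | {q1,q2} | {q7}.

4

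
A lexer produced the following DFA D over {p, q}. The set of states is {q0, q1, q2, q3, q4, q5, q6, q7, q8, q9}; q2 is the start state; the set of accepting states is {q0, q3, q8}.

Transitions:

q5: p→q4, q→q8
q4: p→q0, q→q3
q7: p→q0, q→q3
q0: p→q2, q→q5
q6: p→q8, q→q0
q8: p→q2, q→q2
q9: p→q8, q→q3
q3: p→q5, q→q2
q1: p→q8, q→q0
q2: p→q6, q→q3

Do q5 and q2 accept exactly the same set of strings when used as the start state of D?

Yes

Reachable states from the start: {q0,q2,q3,q4,q5,q6,q8}. Unreachable: {q1,q7,q9} — drop them.
Start with accepting vs non-accepting: {q0,q3,q8} | {q2,q4,q5,q6}.
Split {q2,q4,q5,q6} by δ(·,p) → {q2,q5} and {q4,q6}.
Stable partition: {q0,q3,q8} | {q2,q5} | {q4,q6} — 3 equivalence classes.
q5 and q2 lie in the same block of the stable partition, so they are equivalent — no string distinguishes them.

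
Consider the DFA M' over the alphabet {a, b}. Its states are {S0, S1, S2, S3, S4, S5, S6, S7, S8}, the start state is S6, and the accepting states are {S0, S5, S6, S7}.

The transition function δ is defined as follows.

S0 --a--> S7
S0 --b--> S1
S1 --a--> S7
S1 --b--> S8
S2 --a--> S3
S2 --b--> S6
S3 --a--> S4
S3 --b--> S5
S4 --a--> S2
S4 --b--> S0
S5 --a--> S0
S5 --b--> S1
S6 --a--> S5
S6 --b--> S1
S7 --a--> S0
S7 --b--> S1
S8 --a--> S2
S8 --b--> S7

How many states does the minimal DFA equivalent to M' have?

3

Every state is reachable, so we keep all 9.
Start with accepting vs non-accepting: {S0,S5,S6,S7} | {S1,S2,S3,S4,S8}.
On input a, block {S1,S2,S3,S4,S8} splits into {S2,S3,S4,S8} and {S1}.
The partition is now stable with 3 blocks: {S0,S5,S6,S7} | {S2,S3,S4,S8} | {S1}.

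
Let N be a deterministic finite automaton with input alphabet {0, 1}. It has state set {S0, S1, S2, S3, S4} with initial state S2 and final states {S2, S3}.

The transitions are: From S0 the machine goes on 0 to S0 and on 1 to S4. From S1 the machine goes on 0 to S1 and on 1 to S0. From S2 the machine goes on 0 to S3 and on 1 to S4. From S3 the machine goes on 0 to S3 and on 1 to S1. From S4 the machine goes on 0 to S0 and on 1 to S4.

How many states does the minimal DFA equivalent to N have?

2

Every state is reachable, so we keep all 5.
Start with accepting vs non-accepting: {S2,S3} | {S0,S1,S4}.
Stable partition: {S2,S3} | {S0,S1,S4} — 2 equivalence classes.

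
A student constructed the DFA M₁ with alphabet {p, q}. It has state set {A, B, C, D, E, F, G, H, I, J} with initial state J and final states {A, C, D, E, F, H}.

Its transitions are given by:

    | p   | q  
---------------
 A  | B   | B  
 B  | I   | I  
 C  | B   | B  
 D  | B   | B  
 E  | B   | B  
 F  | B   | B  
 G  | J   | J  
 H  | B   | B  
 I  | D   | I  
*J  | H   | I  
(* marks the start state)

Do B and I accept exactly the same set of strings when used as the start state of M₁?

Reachable states from the start: {B,D,H,I,J}. Unreachable: {A,C,E,F,G} — drop them.
Start with accepting vs non-accepting: {D,H} | {B,I,J}.
Refine {B,I,J} on symbol p: members go to different blocks, giving {I,J} and {B}.
The partition is now stable with 3 blocks: {D,H} | {I,J} | {B}.
B and I end up in different blocks, so they are distinguishable. For instance, the string 'p' is accepted from only I.

No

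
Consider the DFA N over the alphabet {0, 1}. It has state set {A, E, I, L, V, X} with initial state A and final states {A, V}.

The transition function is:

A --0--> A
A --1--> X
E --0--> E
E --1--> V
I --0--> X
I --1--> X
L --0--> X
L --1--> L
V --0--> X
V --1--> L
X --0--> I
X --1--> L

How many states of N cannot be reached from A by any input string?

No path from A leads to E, V; the other 4 states are all reachable.

2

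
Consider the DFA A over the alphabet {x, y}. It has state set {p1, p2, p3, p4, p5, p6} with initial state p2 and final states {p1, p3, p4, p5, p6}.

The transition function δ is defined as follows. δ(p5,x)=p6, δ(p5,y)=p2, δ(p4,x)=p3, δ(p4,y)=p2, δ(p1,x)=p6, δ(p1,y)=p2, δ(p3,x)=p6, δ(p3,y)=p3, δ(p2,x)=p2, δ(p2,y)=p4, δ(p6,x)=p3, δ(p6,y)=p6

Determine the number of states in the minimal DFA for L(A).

Reachable states from the start: {p2,p3,p4,p6}. Unreachable: {p1,p5} — drop them.
Initial partition by acceptance: {p3,p4,p6} | {p2}.
On input y, block {p3,p4,p6} splits into {p3,p6} and {p4}.
Stable partition: {p3,p6} | {p2} | {p4} — 3 equivalence classes.

3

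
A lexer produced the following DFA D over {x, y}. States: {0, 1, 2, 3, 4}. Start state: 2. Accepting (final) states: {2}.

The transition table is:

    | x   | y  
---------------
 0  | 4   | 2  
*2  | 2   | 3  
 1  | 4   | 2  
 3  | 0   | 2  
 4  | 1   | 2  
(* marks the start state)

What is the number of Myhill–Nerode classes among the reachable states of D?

2

P0 = {2} | {0,1,3,4}.
The partition is now stable with 2 blocks: {2} | {0,1,3,4}.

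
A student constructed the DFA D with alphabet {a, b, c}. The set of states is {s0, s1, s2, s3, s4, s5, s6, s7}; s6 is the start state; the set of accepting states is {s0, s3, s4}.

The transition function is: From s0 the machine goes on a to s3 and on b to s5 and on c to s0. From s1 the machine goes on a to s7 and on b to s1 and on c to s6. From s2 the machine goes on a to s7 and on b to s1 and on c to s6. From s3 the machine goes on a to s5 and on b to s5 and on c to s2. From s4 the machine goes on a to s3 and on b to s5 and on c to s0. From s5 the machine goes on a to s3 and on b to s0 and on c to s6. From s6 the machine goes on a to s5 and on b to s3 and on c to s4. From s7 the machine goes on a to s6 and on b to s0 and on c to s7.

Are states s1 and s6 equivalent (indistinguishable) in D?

No

P0 = {s0,s3,s4} | {s1,s2,s5,s6,s7}.
Refine {s0,s3,s4} on symbol a: members go to different blocks, giving {s0,s4} and {s3}.
Split {s1,s2,s5,s6,s7} by δ(·,a) → {s1,s2,s6,s7} and {s5}.
Refine {s1,s2,s6,s7} on symbol a: members go to different blocks, giving {s1,s2,s7} and {s6}.
Refine {s1,s2,s7} on symbol a: members go to different blocks, giving {s1,s2} and {s7}.
Stable partition: {s0,s4} | {s1,s2} | {s3} | {s5} | {s6} | {s7} — 6 equivalence classes.
s1 and s6 end up in different blocks, so they are distinguishable. For instance, the string 'b' is accepted from only s6.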